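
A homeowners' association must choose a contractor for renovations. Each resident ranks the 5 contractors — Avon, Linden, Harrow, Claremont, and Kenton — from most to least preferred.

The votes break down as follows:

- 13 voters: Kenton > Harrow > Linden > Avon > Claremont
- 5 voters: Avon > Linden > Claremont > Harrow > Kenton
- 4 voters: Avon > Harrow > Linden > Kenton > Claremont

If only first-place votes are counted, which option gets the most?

Kenton

First-place vote totals:
  Avon: 9
  Linden: 0
  Harrow: 0
  Claremont: 0
  Kenton: 13
Kenton has the most first-place votes.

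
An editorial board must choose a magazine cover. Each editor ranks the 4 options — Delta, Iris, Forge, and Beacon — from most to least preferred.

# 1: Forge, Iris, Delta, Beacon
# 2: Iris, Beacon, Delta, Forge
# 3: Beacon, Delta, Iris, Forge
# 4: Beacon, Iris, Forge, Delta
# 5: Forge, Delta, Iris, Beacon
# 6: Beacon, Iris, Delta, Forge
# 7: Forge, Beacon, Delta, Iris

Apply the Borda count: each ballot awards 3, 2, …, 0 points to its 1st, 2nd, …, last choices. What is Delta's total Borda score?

8

Borda scores:
  Delta: 1 + 1 + 2 + 0 + 2 + 1 + 1 = 8
  Iris: 2 + 3 + 1 + 2 + 1 + 2 + 0 = 11
  Forge: 3 + 0 + 0 + 1 + 3 + 0 + 3 = 10
  Beacon: 0 + 2 + 3 + 3 + 0 + 3 + 2 = 13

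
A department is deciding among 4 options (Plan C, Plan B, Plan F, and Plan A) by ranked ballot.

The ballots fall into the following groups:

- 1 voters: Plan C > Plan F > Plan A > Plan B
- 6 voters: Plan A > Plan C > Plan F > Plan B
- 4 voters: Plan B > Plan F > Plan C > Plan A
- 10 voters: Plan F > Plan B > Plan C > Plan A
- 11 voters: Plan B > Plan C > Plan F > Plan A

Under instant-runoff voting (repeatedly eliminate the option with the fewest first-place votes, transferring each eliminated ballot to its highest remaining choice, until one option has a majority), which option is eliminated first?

Round 1: Plan B 15, Plan F 10, Plan A 6, Plan C 1. Plan C has the fewest and is eliminated.
Round 2: Plan B 15, Plan F 11, Plan A 6. Plan A has the fewest and is eliminated.
Round 3: Plan F 17, Plan B 15. Plan F has a majority.

Plan C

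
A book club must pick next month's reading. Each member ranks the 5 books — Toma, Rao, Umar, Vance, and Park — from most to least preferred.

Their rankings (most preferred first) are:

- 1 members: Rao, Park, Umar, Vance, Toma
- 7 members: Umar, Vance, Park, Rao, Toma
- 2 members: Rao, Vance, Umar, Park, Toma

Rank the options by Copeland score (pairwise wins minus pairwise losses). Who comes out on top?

Umar

Pairwise results:
  Toma vs Rao: Rao wins 10–0.
  Toma vs Umar: Umar wins 10–0.
  Toma vs Vance: Vance wins 10–0.
  Toma vs Park: Park wins 10–0.
  Rao vs Umar: Umar wins 7–3.
  Rao vs Vance: Vance wins 7–3.
  Rao vs Park: Park wins 7–3.
  Umar vs Vance: Umar wins 8–2.
  Umar vs Park: Umar wins 9–1.
  Vance vs Park: Vance wins 9–1.
Copeland scores (wins − losses):
  Toma: 0 − 4 = -4
  Rao: 1 − 3 = -2
  Umar: 4 − 0 = 4
  Vance: 3 − 1 = 2
  Park: 2 − 2 = 0
Umar has the best Copeland score.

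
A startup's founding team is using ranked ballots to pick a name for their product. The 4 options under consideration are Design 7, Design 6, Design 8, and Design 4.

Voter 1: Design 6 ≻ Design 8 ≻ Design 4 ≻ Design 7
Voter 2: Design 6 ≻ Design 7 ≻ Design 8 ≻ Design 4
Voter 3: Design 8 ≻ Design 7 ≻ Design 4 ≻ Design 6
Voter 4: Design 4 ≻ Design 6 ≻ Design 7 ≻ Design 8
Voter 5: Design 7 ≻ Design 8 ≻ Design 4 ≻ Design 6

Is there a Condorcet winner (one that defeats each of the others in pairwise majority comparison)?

No

Head-to-head results (5 voters total):
Design 7 vs Design 6: Design 6 wins 3–2.
Design 7 vs Design 8: Design 7 wins 3–2.
Design 7 vs Design 4: Design 7 wins 3–2.
Design 6 vs Design 8: Design 6 wins 3–2.
Design 6 vs Design 4: Design 4 wins 3–2.
Design 8 vs Design 4: Design 8 wins 4–1.
No candidate beats all others: Design 7 beats Design 4 beats Design 6 beats Design 7, a majority cycle.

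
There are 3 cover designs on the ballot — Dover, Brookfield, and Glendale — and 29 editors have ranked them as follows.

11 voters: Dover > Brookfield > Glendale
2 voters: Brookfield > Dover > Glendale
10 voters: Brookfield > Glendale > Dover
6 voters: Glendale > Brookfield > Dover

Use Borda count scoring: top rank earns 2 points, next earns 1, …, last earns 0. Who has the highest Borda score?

Borda scores:
  Dover: 11·2 + 2·1 + 10·0 + 6·0 = 24
  Brookfield: 11·1 + 2·2 + 10·2 + 6·1 = 41
  Glendale: 11·0 + 2·0 + 10·1 + 6·2 = 22
Brookfield has the highest total.

Brookfield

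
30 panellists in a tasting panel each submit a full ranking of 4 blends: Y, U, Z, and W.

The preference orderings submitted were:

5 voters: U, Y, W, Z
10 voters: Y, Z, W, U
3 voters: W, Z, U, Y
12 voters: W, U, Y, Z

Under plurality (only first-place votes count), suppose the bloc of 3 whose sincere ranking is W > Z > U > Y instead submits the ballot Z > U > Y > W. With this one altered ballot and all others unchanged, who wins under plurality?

W

First-place totals with the altered ballot: Y 10, U 5, Z 3, W 12.
The winner is unchanged: still W.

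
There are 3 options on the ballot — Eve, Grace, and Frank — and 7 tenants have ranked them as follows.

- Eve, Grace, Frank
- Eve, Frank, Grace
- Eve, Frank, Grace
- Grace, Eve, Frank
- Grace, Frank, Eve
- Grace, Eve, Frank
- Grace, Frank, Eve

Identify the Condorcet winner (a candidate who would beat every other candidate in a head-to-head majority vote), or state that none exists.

Grace

Head-to-head results (7 voters total):
Eve vs Grace: Grace wins 4–3.
Eve vs Frank: Eve wins 5–2.
Grace vs Frank: Grace wins 5–2.
Grace beats each rival — Eve (4–3), Frank (5–2) — so Grace is the Condorcet winner.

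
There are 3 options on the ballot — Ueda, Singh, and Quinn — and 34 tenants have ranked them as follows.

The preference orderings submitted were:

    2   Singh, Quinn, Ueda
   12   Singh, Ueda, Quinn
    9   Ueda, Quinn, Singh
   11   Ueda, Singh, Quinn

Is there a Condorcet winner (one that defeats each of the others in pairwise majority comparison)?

Head-to-head results (34 voters total):
Ueda vs Singh: Ueda wins 20–14.
Ueda vs Quinn: Ueda wins 32–2.
Singh vs Quinn: Singh wins 25–9.
Ueda beats each rival — Singh (20–14), Quinn (32–2) — so Ueda is the Condorcet winner.

Yes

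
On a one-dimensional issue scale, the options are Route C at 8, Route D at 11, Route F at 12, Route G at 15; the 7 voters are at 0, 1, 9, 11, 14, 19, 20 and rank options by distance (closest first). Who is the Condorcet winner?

Route D

With single-peaked preferences on a line, the Condorcet winner is the candidate closest to the median voter.
The median voter (position 11) is closest to Route D at 11.
Check: Route D vs Route C — voters closer to Route D: 4 of 7.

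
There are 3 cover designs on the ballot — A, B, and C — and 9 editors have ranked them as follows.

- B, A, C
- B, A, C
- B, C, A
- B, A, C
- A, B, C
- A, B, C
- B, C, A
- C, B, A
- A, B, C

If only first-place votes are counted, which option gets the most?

First-place vote totals:
  A: 3
  B: 5
  C: 1
B has the most first-place votes.

B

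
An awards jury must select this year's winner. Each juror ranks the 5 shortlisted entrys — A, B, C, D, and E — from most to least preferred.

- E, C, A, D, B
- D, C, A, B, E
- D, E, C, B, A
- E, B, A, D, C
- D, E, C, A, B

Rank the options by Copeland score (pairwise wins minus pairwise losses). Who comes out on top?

D

Pairwise results:
  A vs B: A wins 3–2.
  A vs C: C wins 4–1.
  A vs D: D wins 3–2.
  A vs E: E wins 4–1.
  B vs C: C wins 4–1.
  B vs D: D wins 4–1.
  B vs E: E wins 4–1.
  C vs D: D wins 4–1.
  C vs E: E wins 4–1.
  D vs E: D wins 3–2.
Copeland scores (wins − losses):
  A: 1 − 3 = -2
  B: 0 − 4 = -4
  C: 2 − 2 = 0
  D: 4 − 0 = 4
  E: 3 − 1 = 2
D has the best Copeland score.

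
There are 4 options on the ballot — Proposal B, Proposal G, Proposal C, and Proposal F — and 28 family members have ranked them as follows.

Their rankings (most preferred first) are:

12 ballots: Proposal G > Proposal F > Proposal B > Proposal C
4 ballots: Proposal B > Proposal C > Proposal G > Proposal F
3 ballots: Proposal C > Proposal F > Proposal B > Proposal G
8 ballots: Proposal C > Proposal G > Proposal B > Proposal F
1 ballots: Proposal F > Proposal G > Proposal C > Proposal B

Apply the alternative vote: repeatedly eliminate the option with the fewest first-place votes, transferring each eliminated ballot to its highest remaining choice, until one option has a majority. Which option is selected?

Proposal C

Round 1: Proposal G 12, Proposal C 11, Proposal B 4, Proposal F 1. Proposal F has the fewest and is eliminated.
Round 2: Proposal G 13, Proposal C 11, Proposal B 4. Proposal B has the fewest and is eliminated.
Round 3: Proposal C 15, Proposal G 13. Proposal C has a majority.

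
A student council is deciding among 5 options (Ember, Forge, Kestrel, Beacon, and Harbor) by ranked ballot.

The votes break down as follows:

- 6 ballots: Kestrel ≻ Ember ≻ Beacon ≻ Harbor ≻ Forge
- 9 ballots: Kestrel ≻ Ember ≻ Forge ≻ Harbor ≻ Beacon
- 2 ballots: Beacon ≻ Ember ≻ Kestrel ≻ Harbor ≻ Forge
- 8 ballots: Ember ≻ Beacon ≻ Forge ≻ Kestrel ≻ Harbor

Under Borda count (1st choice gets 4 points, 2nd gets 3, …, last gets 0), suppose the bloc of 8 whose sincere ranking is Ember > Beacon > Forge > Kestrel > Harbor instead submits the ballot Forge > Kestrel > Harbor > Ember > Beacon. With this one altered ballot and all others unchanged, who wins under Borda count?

Kestrel

Borda totals with the altered ballot: Ember 59, Forge 50, Kestrel 88, Beacon 20, Harbor 33.
The switch changes the winner from Ember to Kestrel.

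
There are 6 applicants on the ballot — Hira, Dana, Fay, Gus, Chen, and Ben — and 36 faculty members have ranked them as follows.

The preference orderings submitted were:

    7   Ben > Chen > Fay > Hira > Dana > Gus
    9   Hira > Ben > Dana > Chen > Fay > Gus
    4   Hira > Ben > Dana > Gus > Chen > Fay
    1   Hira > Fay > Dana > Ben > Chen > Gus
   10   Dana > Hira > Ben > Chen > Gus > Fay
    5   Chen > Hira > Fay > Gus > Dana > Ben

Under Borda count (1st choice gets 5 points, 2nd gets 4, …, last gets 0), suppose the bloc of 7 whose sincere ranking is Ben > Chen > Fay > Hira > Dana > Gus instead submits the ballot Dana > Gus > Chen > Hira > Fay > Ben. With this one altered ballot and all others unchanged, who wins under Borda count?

Borda totals with the altered ballot: Hira 144, Dana 132, Fay 35, Gus 56, Chen 89, Ben 84.
The winner is unchanged: still Hira.

Hira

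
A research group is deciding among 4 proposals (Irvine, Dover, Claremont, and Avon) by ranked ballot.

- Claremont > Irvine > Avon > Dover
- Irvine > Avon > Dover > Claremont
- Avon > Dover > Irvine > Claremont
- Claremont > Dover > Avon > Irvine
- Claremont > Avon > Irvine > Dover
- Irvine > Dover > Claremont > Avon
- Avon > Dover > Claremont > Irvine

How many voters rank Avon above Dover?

Ballots ranking Avon above Dover: 5.
Ballots ranking Dover above Avon: 2.
So 5 of 7 voters prefer Avon to Dover.

5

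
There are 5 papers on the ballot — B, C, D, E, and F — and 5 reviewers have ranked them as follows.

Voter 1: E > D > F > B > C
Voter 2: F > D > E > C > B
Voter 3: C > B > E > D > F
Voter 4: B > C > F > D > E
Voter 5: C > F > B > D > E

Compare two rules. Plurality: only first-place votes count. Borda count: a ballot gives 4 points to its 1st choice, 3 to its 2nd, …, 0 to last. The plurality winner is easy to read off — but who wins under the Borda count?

Plurality first-place counts: B 1, C 2, D 0, E 1, F 1 → C.
Borda totals: B 10, C 12, D 9, E 8, F 11 → C.

C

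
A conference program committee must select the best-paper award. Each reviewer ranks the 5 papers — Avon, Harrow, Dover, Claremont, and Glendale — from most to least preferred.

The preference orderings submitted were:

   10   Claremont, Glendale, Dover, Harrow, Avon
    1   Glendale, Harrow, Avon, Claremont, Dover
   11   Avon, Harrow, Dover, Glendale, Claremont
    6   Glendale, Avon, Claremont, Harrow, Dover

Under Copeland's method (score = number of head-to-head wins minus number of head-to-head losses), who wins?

Pairwise results:
  Avon vs Harrow: Avon wins 17–11.
  Avon vs Dover: Avon wins 18–10.
  Avon vs Claremont: Avon wins 18–10.
  Avon vs Glendale: Glendale wins 17–11.
  Harrow vs Dover: Harrow wins 18–10.
  Harrow vs Claremont: Claremont wins 16–12.
  Harrow vs Glendale: Glendale wins 17–11.
  Dover vs Claremont: Claremont wins 17–11.
  Dover vs Glendale: Glendale wins 17–11.
  Claremont vs Glendale: Glendale wins 18–10.
Copeland scores (wins − losses):
  Avon: 3 − 1 = 2
  Harrow: 1 − 3 = -2
  Dover: 0 − 4 = -4
  Claremont: 2 − 2 = 0
  Glendale: 4 − 0 = 4
Glendale has the best Copeland score.

Glendale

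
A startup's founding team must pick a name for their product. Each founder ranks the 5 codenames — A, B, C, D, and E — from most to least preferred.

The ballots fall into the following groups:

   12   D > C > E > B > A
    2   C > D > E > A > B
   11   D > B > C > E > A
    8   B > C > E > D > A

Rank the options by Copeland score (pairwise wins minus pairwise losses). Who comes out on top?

D

Pairwise results:
  A vs B: B wins 31–2.
  A vs C: C wins 33–0.
  A vs D: D wins 33–0.
  A vs E: E wins 33–0.
  B vs C: B wins 19–14.
  B vs D: D wins 25–8.
  B vs E: B wins 19–14.
  C vs D: D wins 23–10.
  C vs E: C wins 33–0.
  D vs E: D wins 25–8.
Copeland scores (wins − losses):
  A: 0 − 4 = -4
  B: 3 − 1 = 2
  C: 2 − 2 = 0
  D: 4 − 0 = 4
  E: 1 − 3 = -2
D has the best Copeland score.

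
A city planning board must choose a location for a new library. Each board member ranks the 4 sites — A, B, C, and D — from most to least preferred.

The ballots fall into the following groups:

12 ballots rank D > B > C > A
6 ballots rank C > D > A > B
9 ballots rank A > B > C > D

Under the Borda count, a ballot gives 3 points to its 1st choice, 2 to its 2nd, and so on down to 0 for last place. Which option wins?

Borda scores:
  A: 12·0 + 6·1 + 9·3 = 33
  B: 12·2 + 6·0 + 9·2 = 42
  C: 12·1 + 6·3 + 9·1 = 39
  D: 12·3 + 6·2 + 9·0 = 48
D has the highest total.

D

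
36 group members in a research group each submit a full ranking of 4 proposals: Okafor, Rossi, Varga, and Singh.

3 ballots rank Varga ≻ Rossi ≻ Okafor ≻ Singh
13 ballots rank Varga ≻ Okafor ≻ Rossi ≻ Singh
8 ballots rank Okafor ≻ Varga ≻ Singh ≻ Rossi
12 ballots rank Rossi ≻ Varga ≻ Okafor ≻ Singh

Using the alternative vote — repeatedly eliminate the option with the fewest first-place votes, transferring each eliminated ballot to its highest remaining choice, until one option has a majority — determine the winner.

Round 1: Varga 16, Rossi 12, Okafor 8, Singh 0. Singh has the fewest and is eliminated.
Round 2: Varga 16, Rossi 12, Okafor 8. Okafor has the fewest and is eliminated.
Round 3: Varga 24, Rossi 12. Varga has a majority.

Varga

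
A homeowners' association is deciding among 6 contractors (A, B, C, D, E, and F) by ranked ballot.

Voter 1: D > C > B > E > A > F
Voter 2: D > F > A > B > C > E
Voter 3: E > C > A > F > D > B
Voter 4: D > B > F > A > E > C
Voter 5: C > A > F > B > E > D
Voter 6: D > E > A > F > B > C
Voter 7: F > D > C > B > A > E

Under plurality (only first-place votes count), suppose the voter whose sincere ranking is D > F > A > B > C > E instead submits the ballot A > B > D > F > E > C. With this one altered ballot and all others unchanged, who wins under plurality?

D

First-place totals with the altered ballot: A 1, B 0, C 1, D 3, E 1, F 1.
The winner is unchanged: still D.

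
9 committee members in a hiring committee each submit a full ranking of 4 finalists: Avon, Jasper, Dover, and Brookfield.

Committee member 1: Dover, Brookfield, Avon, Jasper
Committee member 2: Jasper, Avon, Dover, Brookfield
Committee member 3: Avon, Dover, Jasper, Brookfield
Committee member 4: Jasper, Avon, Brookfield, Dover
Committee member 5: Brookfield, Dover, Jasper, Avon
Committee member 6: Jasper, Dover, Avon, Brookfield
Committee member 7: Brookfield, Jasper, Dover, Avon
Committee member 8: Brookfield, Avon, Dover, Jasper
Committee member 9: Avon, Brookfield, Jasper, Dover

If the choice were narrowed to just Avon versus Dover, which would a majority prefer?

Ballots ranking Avon above Dover: 5.
Ballots ranking Dover above Avon: 4.
Avon wins the head-to-head, 5–4.

Avon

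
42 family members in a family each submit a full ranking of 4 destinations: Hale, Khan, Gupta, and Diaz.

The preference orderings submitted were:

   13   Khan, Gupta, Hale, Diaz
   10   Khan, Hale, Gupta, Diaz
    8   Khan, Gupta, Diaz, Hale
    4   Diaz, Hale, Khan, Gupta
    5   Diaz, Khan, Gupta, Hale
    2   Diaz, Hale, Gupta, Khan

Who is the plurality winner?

Khan

First-place vote totals:
  Hale: 0
  Khan: 31
  Gupta: 0
  Diaz: 11
Khan has the most first-place votes.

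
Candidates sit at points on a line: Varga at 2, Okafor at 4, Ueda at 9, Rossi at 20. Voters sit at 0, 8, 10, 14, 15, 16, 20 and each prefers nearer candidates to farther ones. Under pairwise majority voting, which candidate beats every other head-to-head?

Ueda

With single-peaked preferences on a line, the Condorcet winner is the candidate closest to the median voter.
The median voter (position 14) is closest to Ueda at 9.
Check: Ueda vs Varga — voters closer to Ueda: 6 of 7.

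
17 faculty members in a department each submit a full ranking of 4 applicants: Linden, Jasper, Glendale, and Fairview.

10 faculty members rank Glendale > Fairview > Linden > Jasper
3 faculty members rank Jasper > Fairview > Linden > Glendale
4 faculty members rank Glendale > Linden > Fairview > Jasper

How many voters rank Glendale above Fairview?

Ballots ranking Glendale above Fairview: 10+4 = 14.
Ballots ranking Fairview above Glendale: 3.
So 14 of 17 voters prefer Glendale to Fairview.

14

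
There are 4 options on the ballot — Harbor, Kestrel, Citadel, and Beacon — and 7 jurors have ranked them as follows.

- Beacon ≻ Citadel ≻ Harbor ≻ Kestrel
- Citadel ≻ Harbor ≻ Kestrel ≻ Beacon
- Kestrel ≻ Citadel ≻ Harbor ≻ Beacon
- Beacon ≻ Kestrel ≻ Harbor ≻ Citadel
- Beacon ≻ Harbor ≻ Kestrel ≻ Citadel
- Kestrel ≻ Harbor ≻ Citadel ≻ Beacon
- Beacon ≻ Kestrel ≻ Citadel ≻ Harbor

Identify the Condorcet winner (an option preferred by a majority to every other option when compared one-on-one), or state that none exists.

Head-to-head results (7 voters total):
Harbor vs Kestrel: Kestrel wins 4–3.
Harbor vs Citadel: Citadel wins 4–3.
Harbor vs Beacon: Beacon wins 4–3.
Kestrel vs Citadel: Kestrel wins 5–2.
Kestrel vs Beacon: Beacon wins 4–3.
Citadel vs Beacon: Beacon wins 4–3.
Beacon beats each rival — Harbor (4–3), Kestrel (4–3), Citadel (4–3) — so Beacon is the Condorcet winner.

Beacon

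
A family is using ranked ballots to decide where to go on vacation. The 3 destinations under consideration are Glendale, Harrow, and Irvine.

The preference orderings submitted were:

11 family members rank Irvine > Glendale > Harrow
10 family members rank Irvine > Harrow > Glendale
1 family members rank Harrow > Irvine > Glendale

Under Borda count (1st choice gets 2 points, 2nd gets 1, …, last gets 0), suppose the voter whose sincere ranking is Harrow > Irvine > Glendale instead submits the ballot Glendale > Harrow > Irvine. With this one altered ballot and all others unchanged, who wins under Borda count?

Borda totals with the altered ballot: Glendale 13, Harrow 11, Irvine 42.
The winner is unchanged: still Irvine.

Irvine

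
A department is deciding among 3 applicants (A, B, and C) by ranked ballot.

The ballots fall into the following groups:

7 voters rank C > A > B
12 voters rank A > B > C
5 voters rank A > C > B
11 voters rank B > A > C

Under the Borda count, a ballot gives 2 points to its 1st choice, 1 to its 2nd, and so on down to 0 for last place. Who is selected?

A

Borda scores:
  A: 7·1 + 12·2 + 5·2 + 11·1 = 52
  B: 7·0 + 12·1 + 5·0 + 11·2 = 34
  C: 7·2 + 12·0 + 5·1 + 11·0 = 19
A has the highest total.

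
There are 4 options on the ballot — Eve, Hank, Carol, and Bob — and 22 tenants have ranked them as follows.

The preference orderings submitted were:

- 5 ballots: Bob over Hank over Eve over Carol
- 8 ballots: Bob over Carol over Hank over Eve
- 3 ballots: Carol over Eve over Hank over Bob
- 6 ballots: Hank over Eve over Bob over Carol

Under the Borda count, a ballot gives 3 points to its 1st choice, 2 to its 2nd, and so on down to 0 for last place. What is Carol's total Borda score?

25

Borda scores:
  Eve: 5·1 + 8·0 + 3·2 + 6·2 = 23
  Hank: 5·2 + 8·1 + 3·1 + 6·3 = 39
  Carol: 5·0 + 8·2 + 3·3 + 6·0 = 25
  Bob: 5·3 + 8·3 + 3·0 + 6·1 = 45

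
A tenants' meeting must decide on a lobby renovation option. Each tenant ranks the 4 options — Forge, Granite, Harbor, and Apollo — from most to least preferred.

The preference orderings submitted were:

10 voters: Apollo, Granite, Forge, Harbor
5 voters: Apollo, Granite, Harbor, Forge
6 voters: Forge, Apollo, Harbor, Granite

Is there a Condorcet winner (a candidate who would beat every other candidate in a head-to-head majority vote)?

Yes

Head-to-head results (21 voters total):
Forge vs Granite: Granite wins 15–6.
Forge vs Harbor: Forge wins 16–5.
Forge vs Apollo: Apollo wins 15–6.
Granite vs Harbor: Granite wins 15–6.
Granite vs Apollo: Apollo wins 21–0.
Harbor vs Apollo: Apollo wins 21–0.
Apollo beats each rival — Forge (15–6), Granite (21–0), Harbor (21–0) — so Apollo is the Condorcet winner.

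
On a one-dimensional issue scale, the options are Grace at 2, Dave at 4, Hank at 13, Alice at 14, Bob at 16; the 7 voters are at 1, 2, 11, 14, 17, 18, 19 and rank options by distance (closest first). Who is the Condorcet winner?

With single-peaked preferences on a line, the Condorcet winner is the candidate closest to the median voter.
The median voter (position 14) is closest to Alice at 14.
Check: Alice vs Hank — voters closer to Alice: 4 of 7.

Alice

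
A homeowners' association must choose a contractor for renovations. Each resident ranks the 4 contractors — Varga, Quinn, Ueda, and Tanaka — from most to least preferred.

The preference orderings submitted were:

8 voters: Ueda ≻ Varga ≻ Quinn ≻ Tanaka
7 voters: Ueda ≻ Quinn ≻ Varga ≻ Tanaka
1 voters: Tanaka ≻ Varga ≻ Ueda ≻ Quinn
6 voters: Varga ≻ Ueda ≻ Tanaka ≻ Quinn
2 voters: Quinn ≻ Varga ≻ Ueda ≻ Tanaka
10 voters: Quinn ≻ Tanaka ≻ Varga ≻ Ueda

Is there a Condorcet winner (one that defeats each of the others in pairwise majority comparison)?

Head-to-head results (34 voters total):
Varga vs Quinn: Quinn wins 19–15.
Varga vs Ueda: Varga wins 19–15.
Varga vs Tanaka: Varga wins 23–11.
Quinn vs Ueda: Ueda wins 22–12.
Quinn vs Tanaka: Quinn wins 27–7.
Ueda vs Tanaka: Ueda wins 23–11.
No candidate beats all others: Varga beats Ueda beats Quinn beats Varga, a majority cycle.

No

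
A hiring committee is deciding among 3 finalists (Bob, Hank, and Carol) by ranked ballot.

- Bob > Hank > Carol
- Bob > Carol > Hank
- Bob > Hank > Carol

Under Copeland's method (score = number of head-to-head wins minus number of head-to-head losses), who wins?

Pairwise results:
  Bob vs Hank: Bob wins 3–0.
  Bob vs Carol: Bob wins 3–0.
  Hank vs Carol: Hank wins 2–1.
Copeland scores (wins − losses):
  Bob: 2 − 0 = 2
  Hank: 1 − 1 = 0
  Carol: 0 − 2 = -2
Bob has the best Copeland score.

Bob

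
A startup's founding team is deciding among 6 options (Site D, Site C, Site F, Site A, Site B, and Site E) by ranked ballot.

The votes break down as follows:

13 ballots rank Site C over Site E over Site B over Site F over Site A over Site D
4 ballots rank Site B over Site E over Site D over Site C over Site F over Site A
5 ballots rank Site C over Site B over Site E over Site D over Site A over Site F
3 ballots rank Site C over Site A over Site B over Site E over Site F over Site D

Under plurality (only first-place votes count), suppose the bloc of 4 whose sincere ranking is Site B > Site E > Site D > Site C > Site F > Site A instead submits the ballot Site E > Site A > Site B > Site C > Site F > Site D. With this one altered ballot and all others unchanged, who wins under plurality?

First-place totals with the altered ballot: Site D 0, Site C 21, Site F 0, Site A 0, Site B 0, Site E 4.
The winner is unchanged: still Site C.

Site C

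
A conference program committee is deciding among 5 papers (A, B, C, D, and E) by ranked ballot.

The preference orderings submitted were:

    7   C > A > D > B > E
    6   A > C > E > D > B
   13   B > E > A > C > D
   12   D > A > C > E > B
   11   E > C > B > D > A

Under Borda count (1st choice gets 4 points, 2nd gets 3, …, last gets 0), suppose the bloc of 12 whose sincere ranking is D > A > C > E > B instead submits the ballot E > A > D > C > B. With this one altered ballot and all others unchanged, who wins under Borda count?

Borda totals with the altered ballot: A 107, B 81, C 104, D 55, E 143.
The switch changes the winner from C to E.

E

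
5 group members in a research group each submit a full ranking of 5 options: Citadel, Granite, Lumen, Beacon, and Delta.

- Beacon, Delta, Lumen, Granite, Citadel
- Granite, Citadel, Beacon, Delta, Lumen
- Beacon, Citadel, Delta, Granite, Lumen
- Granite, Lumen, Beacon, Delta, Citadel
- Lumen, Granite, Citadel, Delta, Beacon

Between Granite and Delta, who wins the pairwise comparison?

Granite

Ballots ranking Granite above Delta: 3.
Ballots ranking Delta above Granite: 2.
Granite wins the head-to-head, 3–2.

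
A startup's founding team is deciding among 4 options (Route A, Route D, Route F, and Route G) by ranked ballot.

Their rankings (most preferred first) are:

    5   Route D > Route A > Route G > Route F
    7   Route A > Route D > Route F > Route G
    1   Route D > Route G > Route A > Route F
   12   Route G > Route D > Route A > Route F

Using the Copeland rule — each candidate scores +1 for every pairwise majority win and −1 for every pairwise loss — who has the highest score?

Route D

Pairwise results:
  Route A vs Route D: Route D wins 18–7.
  Route A vs Route F: Route A wins 25–0.
  Route A vs Route G: Route G wins 13–12.
  Route D vs Route F: Route D wins 25–0.
  Route D vs Route G: Route D wins 13–12.
  Route F vs Route G: Route G wins 18–7.
Copeland scores (wins − losses):
  Route A: 1 − 2 = -1
  Route D: 3 − 0 = 3
  Route F: 0 − 3 = -3
  Route G: 2 − 1 = 1
Route D has the best Copeland score.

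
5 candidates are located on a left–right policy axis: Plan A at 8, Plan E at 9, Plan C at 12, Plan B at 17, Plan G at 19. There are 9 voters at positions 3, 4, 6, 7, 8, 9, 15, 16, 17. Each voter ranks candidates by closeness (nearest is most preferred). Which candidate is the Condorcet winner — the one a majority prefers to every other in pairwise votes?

Plan A

With single-peaked preferences on a line, the Condorcet winner is the candidate closest to the median voter.
The median voter (position 8) is closest to Plan A at 8.
Check: Plan A vs Plan E — voters closer to Plan A: 5 of 9.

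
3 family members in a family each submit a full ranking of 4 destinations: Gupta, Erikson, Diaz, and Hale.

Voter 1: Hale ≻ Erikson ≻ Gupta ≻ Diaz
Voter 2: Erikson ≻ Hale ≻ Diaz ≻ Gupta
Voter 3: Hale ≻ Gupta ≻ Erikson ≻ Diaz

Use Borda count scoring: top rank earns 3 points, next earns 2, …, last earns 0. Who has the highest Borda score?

Borda scores:
  Gupta: 1 + 0 + 2 = 3
  Erikson: 2 + 3 + 1 = 6
  Diaz: 0 + 1 + 0 = 1
  Hale: 3 + 2 + 3 = 8
Hale has the highest total.

Hale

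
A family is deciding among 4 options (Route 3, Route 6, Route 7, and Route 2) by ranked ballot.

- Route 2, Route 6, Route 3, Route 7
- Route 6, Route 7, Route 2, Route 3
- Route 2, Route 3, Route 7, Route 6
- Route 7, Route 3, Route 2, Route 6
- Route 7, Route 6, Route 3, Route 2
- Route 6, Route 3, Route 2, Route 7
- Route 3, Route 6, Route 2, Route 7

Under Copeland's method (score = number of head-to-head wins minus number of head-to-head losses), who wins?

Pairwise results:
  Route 3 vs Route 6: Route 6 wins 4–3.
  Route 3 vs Route 7: Route 3 wins 4–3.
  Route 3 vs Route 2: Route 3 wins 4–3.
  Route 6 vs Route 7: Route 6 wins 4–3.
  Route 6 vs Route 2: Route 6 wins 4–3.
  Route 7 vs Route 2: Route 2 wins 4–3.
Copeland scores (wins − losses):
  Route 3: 2 − 1 = 1
  Route 6: 3 − 0 = 3
  Route 7: 0 − 3 = -3
  Route 2: 1 − 2 = -1
Route 6 has the best Copeland score.

Route 6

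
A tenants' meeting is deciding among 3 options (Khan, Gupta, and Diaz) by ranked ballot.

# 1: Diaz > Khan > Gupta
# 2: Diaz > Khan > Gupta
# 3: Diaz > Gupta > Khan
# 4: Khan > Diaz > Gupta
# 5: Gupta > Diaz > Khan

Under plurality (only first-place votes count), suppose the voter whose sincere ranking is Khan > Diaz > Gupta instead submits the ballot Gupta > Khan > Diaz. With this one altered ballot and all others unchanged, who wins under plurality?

First-place totals with the altered ballot: Khan 0, Gupta 2, Diaz 3.
The winner is unchanged: still Diaz.

Diaz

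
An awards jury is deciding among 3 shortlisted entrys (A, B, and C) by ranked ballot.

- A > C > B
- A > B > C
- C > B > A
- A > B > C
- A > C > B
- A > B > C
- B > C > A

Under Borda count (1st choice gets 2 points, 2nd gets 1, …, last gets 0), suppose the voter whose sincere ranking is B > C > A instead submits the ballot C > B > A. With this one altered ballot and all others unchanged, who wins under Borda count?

Borda totals with the altered ballot: A 10, B 5, C 6.
The winner is unchanged: still A.

A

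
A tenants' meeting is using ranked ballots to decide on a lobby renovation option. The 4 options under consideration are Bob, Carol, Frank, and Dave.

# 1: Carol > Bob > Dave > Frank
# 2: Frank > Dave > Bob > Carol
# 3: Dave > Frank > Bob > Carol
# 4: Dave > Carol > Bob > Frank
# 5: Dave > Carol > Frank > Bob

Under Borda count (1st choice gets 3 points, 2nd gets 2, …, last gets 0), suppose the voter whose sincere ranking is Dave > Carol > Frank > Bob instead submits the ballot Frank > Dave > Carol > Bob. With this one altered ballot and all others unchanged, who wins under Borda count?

Borda totals with the altered ballot: Bob 5, Carol 6, Frank 8, Dave 11.
The winner is unchanged: still Dave.

Dave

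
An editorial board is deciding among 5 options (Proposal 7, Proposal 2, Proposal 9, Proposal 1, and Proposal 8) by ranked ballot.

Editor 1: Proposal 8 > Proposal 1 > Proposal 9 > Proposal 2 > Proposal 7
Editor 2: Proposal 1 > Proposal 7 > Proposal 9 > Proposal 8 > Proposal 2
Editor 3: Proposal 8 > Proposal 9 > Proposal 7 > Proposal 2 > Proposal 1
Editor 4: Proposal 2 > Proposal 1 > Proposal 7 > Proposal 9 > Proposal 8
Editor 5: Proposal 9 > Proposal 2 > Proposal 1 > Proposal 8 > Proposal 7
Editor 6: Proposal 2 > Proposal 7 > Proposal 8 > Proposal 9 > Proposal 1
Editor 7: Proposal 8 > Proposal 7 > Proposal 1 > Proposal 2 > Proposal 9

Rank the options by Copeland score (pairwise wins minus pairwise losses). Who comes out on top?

Pairwise results:
  Proposal 7 vs Proposal 2: Proposal 2 wins 4–3.
  Proposal 7 vs Proposal 9: Proposal 7 wins 4–3.
  Proposal 7 vs Proposal 1: Proposal 1 wins 4–3.
  Proposal 7 vs Proposal 8: Proposal 8 wins 4–3.
  Proposal 2 vs Proposal 9: Proposal 9 wins 4–3.
  Proposal 2 vs Proposal 1: Proposal 2 wins 4–3.
  Proposal 2 vs Proposal 8: Proposal 8 wins 4–3.
  Proposal 9 vs Proposal 1: Proposal 1 wins 4–3.
  Proposal 9 vs Proposal 8: Proposal 8 wins 4–3.
  Proposal 1 vs Proposal 8: Proposal 8 wins 4–3.
Copeland scores (wins − losses):
  Proposal 7: 1 − 3 = -2
  Proposal 2: 2 − 2 = 0
  Proposal 9: 1 − 3 = -2
  Proposal 1: 2 − 2 = 0
  Proposal 8: 4 − 0 = 4
Proposal 8 has the best Copeland score.

Proposal 8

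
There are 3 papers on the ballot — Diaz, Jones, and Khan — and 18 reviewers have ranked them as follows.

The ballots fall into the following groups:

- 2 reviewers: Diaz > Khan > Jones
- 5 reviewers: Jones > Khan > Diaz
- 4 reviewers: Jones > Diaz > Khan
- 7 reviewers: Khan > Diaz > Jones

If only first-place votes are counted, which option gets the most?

Jones

First-place vote totals:
  Diaz: 2
  Jones: 9
  Khan: 7
Jones has the most first-place votes.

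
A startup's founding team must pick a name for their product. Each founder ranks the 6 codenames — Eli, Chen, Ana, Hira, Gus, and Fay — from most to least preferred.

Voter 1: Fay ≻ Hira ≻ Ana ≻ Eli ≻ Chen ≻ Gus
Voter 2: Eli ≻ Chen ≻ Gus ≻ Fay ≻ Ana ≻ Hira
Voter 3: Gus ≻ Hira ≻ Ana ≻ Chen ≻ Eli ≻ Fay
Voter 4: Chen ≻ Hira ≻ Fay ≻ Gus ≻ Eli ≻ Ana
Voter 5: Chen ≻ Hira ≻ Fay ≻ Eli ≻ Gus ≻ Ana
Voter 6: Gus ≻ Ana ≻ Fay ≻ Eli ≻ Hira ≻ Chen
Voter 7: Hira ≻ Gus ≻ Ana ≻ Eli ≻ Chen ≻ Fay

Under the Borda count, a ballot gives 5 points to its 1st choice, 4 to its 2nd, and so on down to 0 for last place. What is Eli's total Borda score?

15

Borda scores:
  Eli: 2 + 5 + 1 + 1 + 2 + 2 + 2 = 15
  Chen: 1 + 4 + 2 + 5 + 5 + 0 + 1 = 18
  Ana: 3 + 1 + 3 + 0 + 0 + 4 + 3 = 14
  Hira: 4 + 0 + 4 + 4 + 4 + 1 + 5 = 22
  Gus: 0 + 3 + 5 + 2 + 1 + 5 + 4 = 20
  Fay: 5 + 2 + 0 + 3 + 3 + 3 + 0 = 16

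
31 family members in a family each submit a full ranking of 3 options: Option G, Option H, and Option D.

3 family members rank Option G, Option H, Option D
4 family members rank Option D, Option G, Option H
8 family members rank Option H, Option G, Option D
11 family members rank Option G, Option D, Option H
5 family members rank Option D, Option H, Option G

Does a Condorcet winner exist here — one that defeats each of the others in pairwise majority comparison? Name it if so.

Head-to-head results (31 voters total):
Option G vs Option H: Option G wins 18–13.
Option G vs Option D: Option G wins 22–9.
Option H vs Option D: Option D wins 20–11.
Option G beats each rival — Option H (18–13), Option D (22–9) — so Option G is the Condorcet winner.

Option G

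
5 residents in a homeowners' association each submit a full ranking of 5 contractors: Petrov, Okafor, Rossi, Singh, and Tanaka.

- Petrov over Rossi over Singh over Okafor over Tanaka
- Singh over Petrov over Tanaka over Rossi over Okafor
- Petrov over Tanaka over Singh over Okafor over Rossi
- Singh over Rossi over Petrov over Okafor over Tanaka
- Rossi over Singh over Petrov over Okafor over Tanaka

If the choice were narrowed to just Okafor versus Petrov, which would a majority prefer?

Ballots ranking Okafor above Petrov: 0.
Ballots ranking Petrov above Okafor: 5.
Petrov wins the head-to-head, 5–0.

Petrov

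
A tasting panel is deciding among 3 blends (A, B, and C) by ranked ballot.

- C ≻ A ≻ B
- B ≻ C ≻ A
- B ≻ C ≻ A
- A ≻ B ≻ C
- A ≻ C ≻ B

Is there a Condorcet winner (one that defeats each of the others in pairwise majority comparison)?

No

Head-to-head results (5 voters total):
A vs B: A wins 3–2.
A vs C: C wins 3–2.
B vs C: B wins 3–2.
No candidate beats all others: A beats B beats C beats A, a majority cycle.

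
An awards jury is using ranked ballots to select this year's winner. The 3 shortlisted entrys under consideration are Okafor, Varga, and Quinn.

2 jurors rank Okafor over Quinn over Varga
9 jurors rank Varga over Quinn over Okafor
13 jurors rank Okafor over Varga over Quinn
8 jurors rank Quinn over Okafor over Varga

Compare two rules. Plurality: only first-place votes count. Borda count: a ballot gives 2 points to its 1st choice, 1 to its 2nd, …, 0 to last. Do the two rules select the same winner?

Yes

Plurality first-place counts: Okafor 15, Varga 9, Quinn 8 → Okafor.
Borda totals: Okafor 38, Varga 31, Quinn 27 → Okafor.
The two rules agree on Okafor.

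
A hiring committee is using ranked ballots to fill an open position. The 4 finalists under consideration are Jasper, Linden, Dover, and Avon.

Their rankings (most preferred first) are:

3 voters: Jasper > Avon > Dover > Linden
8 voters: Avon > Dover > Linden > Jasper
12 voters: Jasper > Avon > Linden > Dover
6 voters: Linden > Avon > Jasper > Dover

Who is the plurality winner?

First-place vote totals:
  Jasper: 15
  Linden: 6
  Dover: 0
  Avon: 8
Jasper has the most first-place votes.

Jasper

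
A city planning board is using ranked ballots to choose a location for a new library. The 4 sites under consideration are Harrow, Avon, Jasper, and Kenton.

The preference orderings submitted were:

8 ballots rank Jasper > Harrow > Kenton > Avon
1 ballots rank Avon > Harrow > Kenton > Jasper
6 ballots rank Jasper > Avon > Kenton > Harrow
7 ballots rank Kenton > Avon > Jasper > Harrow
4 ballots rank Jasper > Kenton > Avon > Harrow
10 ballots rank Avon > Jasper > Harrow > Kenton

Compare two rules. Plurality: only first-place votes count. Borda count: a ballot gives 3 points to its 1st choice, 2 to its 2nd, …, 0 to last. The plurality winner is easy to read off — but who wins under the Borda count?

Plurality first-place counts: Harrow 0, Avon 11, Jasper 18, Kenton 7 → Jasper.
Borda totals: Harrow 28, Avon 63, Jasper 81, Kenton 44 → Jasper.

Jasper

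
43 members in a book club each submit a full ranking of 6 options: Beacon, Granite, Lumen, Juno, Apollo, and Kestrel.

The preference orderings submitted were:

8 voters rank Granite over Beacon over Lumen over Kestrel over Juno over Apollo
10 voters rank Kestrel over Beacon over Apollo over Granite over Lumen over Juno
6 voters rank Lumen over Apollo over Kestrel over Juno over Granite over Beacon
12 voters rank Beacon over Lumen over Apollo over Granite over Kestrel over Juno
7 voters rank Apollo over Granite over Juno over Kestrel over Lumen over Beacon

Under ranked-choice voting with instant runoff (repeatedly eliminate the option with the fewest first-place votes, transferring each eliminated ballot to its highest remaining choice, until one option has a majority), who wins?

Beacon

Round 1: Beacon 12, Kestrel 10, Granite 8, Apollo 7, Lumen 6, Juno 0. Juno has the fewest and is eliminated.
Round 2: Beacon 12, Kestrel 10, Granite 8, Apollo 7, Lumen 6. Lumen has the fewest and is eliminated.
Round 3: Apollo 13, Beacon 12, Kestrel 10, Granite 8. Granite has the fewest and is eliminated.
Round 4: Beacon 20, Apollo 13, Kestrel 10. Kestrel has the fewest and is eliminated.
Round 5: Beacon 30, Apollo 13. Beacon has a majority.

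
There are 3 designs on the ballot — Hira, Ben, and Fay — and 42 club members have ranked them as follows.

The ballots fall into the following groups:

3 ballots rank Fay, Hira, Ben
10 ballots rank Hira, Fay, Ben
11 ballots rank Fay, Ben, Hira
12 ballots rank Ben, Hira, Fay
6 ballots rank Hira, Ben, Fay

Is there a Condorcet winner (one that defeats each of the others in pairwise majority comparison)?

No

Head-to-head results (42 voters total):
Hira vs Ben: Ben wins 23–19.
Hira vs Fay: Hira wins 28–14.
Ben vs Fay: Fay wins 24–18.
No candidate beats all others: Hira beats Fay beats Ben beats Hira, a majority cycle.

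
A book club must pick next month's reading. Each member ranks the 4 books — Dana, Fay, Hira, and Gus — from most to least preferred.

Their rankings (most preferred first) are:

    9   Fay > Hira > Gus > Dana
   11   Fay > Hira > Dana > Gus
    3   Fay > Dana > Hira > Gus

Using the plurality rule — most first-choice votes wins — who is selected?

First-place vote totals:
  Dana: 0
  Fay: 23
  Hira: 0
  Gus: 0
Fay has the most first-place votes.

Fay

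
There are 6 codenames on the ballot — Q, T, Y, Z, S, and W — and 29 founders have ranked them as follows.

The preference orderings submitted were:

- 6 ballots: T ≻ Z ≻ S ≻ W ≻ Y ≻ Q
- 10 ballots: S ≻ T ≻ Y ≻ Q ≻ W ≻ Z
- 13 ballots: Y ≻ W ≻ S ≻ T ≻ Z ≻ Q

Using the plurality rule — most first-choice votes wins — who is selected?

First-place vote totals:
  Q: 0
  T: 6
  Y: 13
  Z: 0
  S: 10
  W: 0
Y has the most first-place votes.

Y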